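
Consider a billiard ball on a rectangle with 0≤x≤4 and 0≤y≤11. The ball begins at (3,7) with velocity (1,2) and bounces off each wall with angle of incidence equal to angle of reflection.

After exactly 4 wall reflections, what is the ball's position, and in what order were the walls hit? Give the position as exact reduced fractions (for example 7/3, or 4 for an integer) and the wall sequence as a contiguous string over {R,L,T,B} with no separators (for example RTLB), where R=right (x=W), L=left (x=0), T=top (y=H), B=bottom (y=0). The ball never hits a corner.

Final position: (5/2,0)
Wall sequence: RTLB

1. t=1 → R at (4,9); v=(-1,2)
2. t=1 → T at (3,11); v=(-1,-2)
3. t=3 → L at (0,5); v=(1,-2)
4. t=5/2 → B at (5/2,0); v=(1,2)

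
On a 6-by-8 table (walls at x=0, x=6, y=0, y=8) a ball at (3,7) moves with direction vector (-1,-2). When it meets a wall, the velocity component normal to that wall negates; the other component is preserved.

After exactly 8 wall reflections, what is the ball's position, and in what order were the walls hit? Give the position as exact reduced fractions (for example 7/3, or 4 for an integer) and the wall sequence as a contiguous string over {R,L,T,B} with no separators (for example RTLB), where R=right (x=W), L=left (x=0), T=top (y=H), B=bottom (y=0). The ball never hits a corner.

1. t=3 → L at (0,1); v=(1,-2)
2. t=1/2 → B at (1/2,0); v=(1,2)
3. t=4 → T at (9/2,8); v=(1,-2)
4. t=3/2 → R at (6,5); v=(-1,-2)
5. t=5/2 → B at (7/2,0); v=(-1,2)
6. t=7/2 → L at (0,7); v=(1,2)
7. t=1/2 → T at (1/2,8); v=(1,-2)
8. t=4 → B at (9/2,0); v=(1,2)

Final position: (9/2,0)
Wall sequence: LBTRBLTB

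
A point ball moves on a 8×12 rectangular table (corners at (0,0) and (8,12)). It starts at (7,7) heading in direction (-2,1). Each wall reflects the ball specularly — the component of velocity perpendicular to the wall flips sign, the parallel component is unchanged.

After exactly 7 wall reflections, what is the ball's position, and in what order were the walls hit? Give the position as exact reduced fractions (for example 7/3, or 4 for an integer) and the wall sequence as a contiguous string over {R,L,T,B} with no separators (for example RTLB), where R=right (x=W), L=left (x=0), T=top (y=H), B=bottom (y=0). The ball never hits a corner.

Final position: (0,5/2)
Wall sequence: LTRLRBL

1. t=7/2 → L at (0,21/2); v=(2,1)
2. t=3/2 → T at (3,12); v=(2,-1)
3. t=5/2 → R at (8,19/2); v=(-2,-1)
4. t=4 → L at (0,11/2); v=(2,-1)
5. t=4 → R at (8,3/2); v=(-2,-1)
6. t=3/2 → B at (5,0); v=(-2,1)
7. t=5/2 → L at (0,5/2); v=(2,1)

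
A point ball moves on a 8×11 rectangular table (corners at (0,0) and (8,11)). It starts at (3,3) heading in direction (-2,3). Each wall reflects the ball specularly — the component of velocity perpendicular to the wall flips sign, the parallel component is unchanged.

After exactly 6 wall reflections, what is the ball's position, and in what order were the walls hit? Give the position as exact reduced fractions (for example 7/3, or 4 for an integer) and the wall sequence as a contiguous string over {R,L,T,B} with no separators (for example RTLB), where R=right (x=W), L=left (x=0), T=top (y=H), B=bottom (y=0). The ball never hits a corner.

1. t=3/2 → L at (0,15/2); v=(2,3)
2. t=7/6 → T at (7/3,11); v=(2,-3)
3. t=17/6 → R at (8,5/2); v=(-2,-3)
4. t=5/6 → B at (19/3,0); v=(-2,3)
5. t=19/6 → L at (0,19/2); v=(2,3)
6. t=1/2 → T at (1,11); v=(2,-3)

Final position: (1,11)
Wall sequence: LTRBLT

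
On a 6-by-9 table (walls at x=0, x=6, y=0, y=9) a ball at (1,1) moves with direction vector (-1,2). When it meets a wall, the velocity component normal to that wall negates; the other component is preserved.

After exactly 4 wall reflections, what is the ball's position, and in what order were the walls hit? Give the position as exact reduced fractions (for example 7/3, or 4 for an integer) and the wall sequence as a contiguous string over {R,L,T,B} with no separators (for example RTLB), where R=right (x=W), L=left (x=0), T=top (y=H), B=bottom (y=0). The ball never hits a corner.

Final position: (9/2,0)
Wall sequence: LTRB

1. t=1 → L at (0,3); v=(1,2)
2. t=3 → T at (3,9); v=(1,-2)
3. t=3 → R at (6,3); v=(-1,-2)
4. t=3/2 → B at (9/2,0); v=(-1,2)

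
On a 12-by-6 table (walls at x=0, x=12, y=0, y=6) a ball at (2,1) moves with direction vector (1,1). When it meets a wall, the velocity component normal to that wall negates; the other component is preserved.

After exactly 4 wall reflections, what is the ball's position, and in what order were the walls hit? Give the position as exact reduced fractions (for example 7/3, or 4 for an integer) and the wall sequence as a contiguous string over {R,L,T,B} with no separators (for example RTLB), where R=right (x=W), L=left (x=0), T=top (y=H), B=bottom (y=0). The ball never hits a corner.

Final position: (5,6)
Wall sequence: TRBT

1. t=5 → T at (7,6); v=(1,-1)
2. t=5 → R at (12,1); v=(-1,-1)
3. t=1 → B at (11,0); v=(-1,1)
4. t=6 → T at (5,6); v=(-1,-1)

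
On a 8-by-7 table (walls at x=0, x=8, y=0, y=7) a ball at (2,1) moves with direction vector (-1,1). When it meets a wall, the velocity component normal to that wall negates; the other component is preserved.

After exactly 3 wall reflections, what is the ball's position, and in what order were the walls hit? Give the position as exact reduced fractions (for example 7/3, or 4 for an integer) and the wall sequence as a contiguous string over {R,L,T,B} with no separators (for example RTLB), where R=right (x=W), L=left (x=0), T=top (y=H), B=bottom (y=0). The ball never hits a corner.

Final position: (8,3)
Wall sequence: LTR

1. t=2 → L at (0,3); v=(1,1)
2. t=4 → T at (4,7); v=(1,-1)
3. t=4 → R at (8,3); v=(-1,-1)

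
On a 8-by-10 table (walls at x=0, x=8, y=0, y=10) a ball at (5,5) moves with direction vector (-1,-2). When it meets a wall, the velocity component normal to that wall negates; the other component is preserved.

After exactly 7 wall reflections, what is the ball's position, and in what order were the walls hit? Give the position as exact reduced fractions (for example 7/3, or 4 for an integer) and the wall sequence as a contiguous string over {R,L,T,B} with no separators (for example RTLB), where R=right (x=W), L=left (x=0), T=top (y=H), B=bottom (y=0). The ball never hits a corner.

1. t=5/2 → B at (5/2,0); v=(-1,2)
2. t=5/2 → L at (0,5); v=(1,2)
3. t=5/2 → T at (5/2,10); v=(1,-2)
4. t=5 → B at (15/2,0); v=(1,2)
5. t=1/2 → R at (8,1); v=(-1,2)
6. t=9/2 → T at (7/2,10); v=(-1,-2)
7. t=7/2 → L at (0,3); v=(1,-2)

Final position: (0,3)
Wall sequence: BLTBRTL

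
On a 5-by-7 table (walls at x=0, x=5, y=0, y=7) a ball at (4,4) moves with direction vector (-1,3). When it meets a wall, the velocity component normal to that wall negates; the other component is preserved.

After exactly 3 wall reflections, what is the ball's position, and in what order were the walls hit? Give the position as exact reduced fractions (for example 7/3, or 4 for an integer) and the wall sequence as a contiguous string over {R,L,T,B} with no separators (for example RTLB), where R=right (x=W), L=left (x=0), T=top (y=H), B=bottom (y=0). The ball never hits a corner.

1. t=1 → T at (3,7); v=(-1,-3)
2. t=7/3 → B at (2/3,0); v=(-1,3)
3. t=2/3 → L at (0,2); v=(1,3)

Final position: (0,2)
Wall sequence: TBL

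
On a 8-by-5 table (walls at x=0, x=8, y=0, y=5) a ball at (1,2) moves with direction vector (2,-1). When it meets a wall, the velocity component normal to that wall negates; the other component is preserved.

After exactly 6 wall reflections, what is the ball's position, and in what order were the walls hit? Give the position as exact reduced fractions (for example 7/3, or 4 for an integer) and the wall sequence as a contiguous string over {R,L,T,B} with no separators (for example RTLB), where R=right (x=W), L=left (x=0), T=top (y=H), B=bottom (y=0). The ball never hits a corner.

Final position: (7,0)
Wall sequence: BRTLRB

1. t=2 → B at (5,0); v=(2,1)
2. t=3/2 → R at (8,3/2); v=(-2,1)
3. t=7/2 → T at (1,5); v=(-2,-1)
4. t=1/2 → L at (0,9/2); v=(2,-1)
5. t=4 → R at (8,1/2); v=(-2,-1)
6. t=1/2 → B at (7,0); v=(-2,1)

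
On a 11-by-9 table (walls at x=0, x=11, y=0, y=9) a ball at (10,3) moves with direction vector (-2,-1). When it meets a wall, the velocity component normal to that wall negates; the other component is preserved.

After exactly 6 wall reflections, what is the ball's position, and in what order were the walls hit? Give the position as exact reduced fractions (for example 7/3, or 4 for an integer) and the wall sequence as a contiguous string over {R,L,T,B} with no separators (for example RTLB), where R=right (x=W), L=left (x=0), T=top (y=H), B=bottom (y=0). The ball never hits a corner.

Final position: (10,0)
Wall sequence: BLRTLB

1. t=3 → B at (4,0); v=(-2,1)
2. t=2 → L at (0,2); v=(2,1)
3. t=11/2 → R at (11,15/2); v=(-2,1)
4. t=3/2 → T at (8,9); v=(-2,-1)
5. t=4 → L at (0,5); v=(2,-1)
6. t=5 → B at (10,0); v=(2,1)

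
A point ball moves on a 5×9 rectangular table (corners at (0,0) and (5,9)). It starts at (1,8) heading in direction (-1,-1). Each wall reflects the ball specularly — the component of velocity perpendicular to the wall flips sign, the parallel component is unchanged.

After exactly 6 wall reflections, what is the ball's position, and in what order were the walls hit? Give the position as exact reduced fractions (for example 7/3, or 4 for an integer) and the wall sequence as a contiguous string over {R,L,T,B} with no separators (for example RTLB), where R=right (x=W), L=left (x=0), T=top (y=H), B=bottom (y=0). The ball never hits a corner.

Final position: (4,9)
Wall sequence: LRBLRT

1. t=1 → L at (0,7); v=(1,-1)
2. t=5 → R at (5,2); v=(-1,-1)
3. t=2 → B at (3,0); v=(-1,1)
4. t=3 → L at (0,3); v=(1,1)
5. t=5 → R at (5,8); v=(-1,1)
6. t=1 → T at (4,9); v=(-1,-1)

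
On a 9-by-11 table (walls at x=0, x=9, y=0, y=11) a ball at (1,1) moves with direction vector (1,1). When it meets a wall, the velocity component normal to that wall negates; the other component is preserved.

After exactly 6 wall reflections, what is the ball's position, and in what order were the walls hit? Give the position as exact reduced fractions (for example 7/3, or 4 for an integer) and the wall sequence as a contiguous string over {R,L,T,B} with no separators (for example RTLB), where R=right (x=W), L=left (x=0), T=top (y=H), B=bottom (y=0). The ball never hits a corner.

1. t=8 → R at (9,9); v=(-1,1)
2. t=2 → T at (7,11); v=(-1,-1)
3. t=7 → L at (0,4); v=(1,-1)
4. t=4 → B at (4,0); v=(1,1)
5. t=5 → R at (9,5); v=(-1,1)
6. t=6 → T at (3,11); v=(-1,-1)

Final position: (3,11)
Wall sequence: RTLBRT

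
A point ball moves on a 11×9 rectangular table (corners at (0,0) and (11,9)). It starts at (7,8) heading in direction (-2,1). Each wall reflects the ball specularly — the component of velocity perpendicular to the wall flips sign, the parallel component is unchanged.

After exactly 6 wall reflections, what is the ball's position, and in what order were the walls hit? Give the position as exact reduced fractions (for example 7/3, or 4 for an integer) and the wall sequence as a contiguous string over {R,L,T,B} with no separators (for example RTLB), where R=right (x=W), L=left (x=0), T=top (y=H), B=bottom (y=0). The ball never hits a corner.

Final position: (9,9)
Wall sequence: TLRBLT

1. t=1 → T at (5,9); v=(-2,-1)
2. t=5/2 → L at (0,13/2); v=(2,-1)
3. t=11/2 → R at (11,1); v=(-2,-1)
4. t=1 → B at (9,0); v=(-2,1)
5. t=9/2 → L at (0,9/2); v=(2,1)
6. t=9/2 → T at (9,9); v=(2,-1)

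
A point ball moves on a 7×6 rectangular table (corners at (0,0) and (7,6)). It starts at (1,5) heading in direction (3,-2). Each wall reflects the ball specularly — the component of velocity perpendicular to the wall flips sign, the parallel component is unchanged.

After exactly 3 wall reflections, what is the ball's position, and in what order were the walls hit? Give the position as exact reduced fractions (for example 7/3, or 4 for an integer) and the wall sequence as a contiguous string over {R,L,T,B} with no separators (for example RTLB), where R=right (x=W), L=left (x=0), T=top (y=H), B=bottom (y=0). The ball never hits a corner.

1. t=2 → R at (7,1); v=(-3,-2)
2. t=1/2 → B at (11/2,0); v=(-3,2)
3. t=11/6 → L at (0,11/3); v=(3,2)

Final position: (0,11/3)
Wall sequence: RBL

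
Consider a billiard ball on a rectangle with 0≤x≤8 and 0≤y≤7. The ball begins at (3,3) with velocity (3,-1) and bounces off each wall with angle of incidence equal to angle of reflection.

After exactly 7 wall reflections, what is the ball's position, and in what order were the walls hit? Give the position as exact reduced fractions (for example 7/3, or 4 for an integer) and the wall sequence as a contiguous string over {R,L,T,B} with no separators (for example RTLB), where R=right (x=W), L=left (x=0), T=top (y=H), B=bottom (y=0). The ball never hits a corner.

Final position: (8,14/3)
Wall sequence: RBLRLTR

1. t=5/3 → R at (8,4/3); v=(-3,-1)
2. t=4/3 → B at (4,0); v=(-3,1)
3. t=4/3 → L at (0,4/3); v=(3,1)
4. t=8/3 → R at (8,4); v=(-3,1)
5. t=8/3 → L at (0,20/3); v=(3,1)
6. t=1/3 → T at (1,7); v=(3,-1)
7. t=7/3 → R at (8,14/3); v=(-3,-1)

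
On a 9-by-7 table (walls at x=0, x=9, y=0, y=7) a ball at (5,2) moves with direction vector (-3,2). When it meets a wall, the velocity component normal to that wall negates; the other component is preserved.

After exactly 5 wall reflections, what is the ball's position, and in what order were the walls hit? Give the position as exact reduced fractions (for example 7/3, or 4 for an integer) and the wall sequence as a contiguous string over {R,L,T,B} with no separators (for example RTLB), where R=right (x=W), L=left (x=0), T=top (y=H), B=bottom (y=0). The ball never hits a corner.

1. t=5/3 → L at (0,16/3); v=(3,2)
2. t=5/6 → T at (5/2,7); v=(3,-2)
3. t=13/6 → R at (9,8/3); v=(-3,-2)
4. t=4/3 → B at (5,0); v=(-3,2)
5. t=5/3 → L at (0,10/3); v=(3,2)

Final position: (0,10/3)
Wall sequence: LTRBL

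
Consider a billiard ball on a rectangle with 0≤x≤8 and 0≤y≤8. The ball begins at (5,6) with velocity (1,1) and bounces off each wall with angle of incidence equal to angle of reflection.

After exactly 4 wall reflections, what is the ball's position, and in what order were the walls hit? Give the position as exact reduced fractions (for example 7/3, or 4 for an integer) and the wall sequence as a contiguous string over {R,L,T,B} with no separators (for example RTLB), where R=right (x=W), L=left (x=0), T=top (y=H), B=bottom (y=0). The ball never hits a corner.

Final position: (0,1)
Wall sequence: TRBL

1. t=2 → T at (7,8); v=(1,-1)
2. t=1 → R at (8,7); v=(-1,-1)
3. t=7 → B at (1,0); v=(-1,1)
4. t=1 → L at (0,1); v=(1,1)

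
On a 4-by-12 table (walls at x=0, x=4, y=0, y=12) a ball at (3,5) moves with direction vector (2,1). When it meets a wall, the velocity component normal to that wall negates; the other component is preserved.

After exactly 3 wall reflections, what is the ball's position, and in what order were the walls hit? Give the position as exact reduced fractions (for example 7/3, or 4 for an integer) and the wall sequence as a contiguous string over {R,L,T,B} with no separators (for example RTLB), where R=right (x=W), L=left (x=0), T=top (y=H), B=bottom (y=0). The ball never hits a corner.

Final position: (4,19/2)
Wall sequence: RLR

1. t=1/2 → R at (4,11/2); v=(-2,1)
2. t=2 → L at (0,15/2); v=(2,1)
3. t=2 → R at (4,19/2); v=(-2,1)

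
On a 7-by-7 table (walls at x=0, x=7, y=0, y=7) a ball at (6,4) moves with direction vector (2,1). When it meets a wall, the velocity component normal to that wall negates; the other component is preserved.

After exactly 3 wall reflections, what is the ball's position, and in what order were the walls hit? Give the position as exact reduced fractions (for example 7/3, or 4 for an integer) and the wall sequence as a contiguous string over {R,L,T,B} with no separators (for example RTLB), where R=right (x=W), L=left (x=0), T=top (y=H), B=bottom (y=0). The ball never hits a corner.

Final position: (0,6)
Wall sequence: RTL

1. t=1/2 → R at (7,9/2); v=(-2,1)
2. t=5/2 → T at (2,7); v=(-2,-1)
3. t=1 → L at (0,6); v=(2,-1)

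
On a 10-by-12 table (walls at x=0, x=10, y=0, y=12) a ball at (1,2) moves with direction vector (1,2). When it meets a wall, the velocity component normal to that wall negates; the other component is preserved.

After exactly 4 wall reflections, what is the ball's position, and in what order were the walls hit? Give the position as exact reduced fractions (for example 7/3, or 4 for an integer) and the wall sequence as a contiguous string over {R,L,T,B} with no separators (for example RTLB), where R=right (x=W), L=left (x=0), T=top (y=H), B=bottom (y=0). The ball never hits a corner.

Final position: (2,12)
Wall sequence: TRBT

1. t=5 → T at (6,12); v=(1,-2)
2. t=4 → R at (10,4); v=(-1,-2)
3. t=2 → B at (8,0); v=(-1,2)
4. t=6 → T at (2,12); v=(-1,-2)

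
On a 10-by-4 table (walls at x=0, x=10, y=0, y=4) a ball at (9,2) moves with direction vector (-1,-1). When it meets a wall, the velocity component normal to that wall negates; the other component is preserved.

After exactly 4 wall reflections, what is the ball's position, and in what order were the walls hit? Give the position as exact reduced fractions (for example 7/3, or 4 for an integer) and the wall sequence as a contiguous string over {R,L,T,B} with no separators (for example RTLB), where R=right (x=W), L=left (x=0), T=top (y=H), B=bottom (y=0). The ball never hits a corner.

Final position: (1,0)
Wall sequence: BTLB

1. t=2 → B at (7,0); v=(-1,1)
2. t=4 → T at (3,4); v=(-1,-1)
3. t=3 → L at (0,1); v=(1,-1)
4. t=1 → B at (1,0); v=(1,1)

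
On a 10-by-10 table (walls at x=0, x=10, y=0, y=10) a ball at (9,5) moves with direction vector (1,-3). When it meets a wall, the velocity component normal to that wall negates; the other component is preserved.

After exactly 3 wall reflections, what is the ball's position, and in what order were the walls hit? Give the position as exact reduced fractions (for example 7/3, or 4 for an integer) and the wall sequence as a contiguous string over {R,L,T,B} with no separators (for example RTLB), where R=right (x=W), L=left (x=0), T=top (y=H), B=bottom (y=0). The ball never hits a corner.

Final position: (6,10)
Wall sequence: RBT

1. t=1 → R at (10,2); v=(-1,-3)
2. t=2/3 → B at (28/3,0); v=(-1,3)
3. t=10/3 → T at (6,10); v=(-1,-3)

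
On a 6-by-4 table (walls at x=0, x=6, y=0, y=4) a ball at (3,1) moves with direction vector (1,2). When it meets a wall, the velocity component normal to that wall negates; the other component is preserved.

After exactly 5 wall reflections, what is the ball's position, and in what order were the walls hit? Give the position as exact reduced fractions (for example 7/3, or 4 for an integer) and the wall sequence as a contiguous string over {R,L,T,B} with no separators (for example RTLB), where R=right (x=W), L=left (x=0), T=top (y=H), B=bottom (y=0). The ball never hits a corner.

Final position: (3/2,0)
Wall sequence: TRBTB

1. t=3/2 → T at (9/2,4); v=(1,-2)
2. t=3/2 → R at (6,1); v=(-1,-2)
3. t=1/2 → B at (11/2,0); v=(-1,2)
4. t=2 → T at (7/2,4); v=(-1,-2)
5. t=2 → B at (3/2,0); v=(-1,2)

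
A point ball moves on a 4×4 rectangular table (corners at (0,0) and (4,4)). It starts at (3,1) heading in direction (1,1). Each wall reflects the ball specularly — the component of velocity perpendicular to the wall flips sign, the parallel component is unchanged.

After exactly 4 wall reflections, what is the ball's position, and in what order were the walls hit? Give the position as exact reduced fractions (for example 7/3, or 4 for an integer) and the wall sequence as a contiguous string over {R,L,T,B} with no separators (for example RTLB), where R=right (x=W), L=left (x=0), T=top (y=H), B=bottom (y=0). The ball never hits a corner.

Final position: (2,0)
Wall sequence: RTLB

1. t=1 → R at (4,2); v=(-1,1)
2. t=2 → T at (2,4); v=(-1,-1)
3. t=2 → L at (0,2); v=(1,-1)
4. t=2 → B at (2,0); v=(1,1)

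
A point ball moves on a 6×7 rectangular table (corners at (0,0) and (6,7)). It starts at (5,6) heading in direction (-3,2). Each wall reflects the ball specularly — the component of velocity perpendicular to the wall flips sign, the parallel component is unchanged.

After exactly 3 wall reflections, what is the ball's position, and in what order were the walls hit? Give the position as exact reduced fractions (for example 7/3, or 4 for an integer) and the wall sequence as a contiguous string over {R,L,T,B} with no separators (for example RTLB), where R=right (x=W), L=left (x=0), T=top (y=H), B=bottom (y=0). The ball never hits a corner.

Final position: (6,2/3)
Wall sequence: TLR

1. t=1/2 → T at (7/2,7); v=(-3,-2)
2. t=7/6 → L at (0,14/3); v=(3,-2)
3. t=2 → R at (6,2/3); v=(-3,-2)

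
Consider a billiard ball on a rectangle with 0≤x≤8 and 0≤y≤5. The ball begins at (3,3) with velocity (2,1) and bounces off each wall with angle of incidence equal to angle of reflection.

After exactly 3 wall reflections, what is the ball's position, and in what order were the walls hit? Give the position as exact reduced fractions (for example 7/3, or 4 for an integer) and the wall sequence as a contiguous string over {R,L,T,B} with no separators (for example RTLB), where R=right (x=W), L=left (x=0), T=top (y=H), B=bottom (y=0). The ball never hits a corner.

1. t=2 → T at (7,5); v=(2,-1)
2. t=1/2 → R at (8,9/2); v=(-2,-1)
3. t=4 → L at (0,1/2); v=(2,-1)

Final position: (0,1/2)
Wall sequence: TRL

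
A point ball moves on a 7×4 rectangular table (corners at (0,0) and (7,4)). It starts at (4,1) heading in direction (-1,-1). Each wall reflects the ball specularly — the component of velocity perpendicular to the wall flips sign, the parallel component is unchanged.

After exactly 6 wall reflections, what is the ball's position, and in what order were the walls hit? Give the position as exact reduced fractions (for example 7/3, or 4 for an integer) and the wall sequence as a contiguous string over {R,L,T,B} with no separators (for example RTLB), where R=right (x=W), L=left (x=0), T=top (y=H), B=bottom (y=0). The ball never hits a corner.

1. t=1 → B at (3,0); v=(-1,1)
2. t=3 → L at (0,3); v=(1,1)
3. t=1 → T at (1,4); v=(1,-1)
4. t=4 → B at (5,0); v=(1,1)
5. t=2 → R at (7,2); v=(-1,1)
6. t=2 → T at (5,4); v=(-1,-1)

Final position: (5,4)
Wall sequence: BLTBRT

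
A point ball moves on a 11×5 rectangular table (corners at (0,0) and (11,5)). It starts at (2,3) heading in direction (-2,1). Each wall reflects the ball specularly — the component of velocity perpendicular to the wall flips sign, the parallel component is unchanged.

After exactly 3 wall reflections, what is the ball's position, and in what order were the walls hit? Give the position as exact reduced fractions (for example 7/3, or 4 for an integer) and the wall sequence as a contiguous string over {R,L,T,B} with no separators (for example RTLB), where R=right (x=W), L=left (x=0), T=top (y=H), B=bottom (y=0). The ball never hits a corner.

1. t=1 → L at (0,4); v=(2,1)
2. t=1 → T at (2,5); v=(2,-1)
3. t=9/2 → R at (11,1/2); v=(-2,-1)

Final position: (11,1/2)
Wall sequence: LTR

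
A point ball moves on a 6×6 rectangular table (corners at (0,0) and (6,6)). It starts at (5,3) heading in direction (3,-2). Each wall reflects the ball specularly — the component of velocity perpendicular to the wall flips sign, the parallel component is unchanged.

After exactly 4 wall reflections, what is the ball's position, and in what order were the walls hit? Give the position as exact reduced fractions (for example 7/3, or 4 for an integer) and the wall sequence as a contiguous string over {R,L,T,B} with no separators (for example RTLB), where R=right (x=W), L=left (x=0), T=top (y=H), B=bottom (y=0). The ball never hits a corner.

1. t=1/3 → R at (6,7/3); v=(-3,-2)
2. t=7/6 → B at (5/2,0); v=(-3,2)
3. t=5/6 → L at (0,5/3); v=(3,2)
4. t=2 → R at (6,17/3); v=(-3,2)

Final position: (6,17/3)
Wall sequence: RBLR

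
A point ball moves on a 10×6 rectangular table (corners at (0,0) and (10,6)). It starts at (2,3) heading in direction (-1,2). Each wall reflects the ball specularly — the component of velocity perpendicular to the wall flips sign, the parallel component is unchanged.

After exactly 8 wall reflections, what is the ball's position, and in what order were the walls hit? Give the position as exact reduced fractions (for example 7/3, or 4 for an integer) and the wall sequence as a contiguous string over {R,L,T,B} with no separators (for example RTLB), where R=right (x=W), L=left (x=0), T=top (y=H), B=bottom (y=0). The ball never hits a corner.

1. t=3/2 → T at (1/2,6); v=(-1,-2)
2. t=1/2 → L at (0,5); v=(1,-2)
3. t=5/2 → B at (5/2,0); v=(1,2)
4. t=3 → T at (11/2,6); v=(1,-2)
5. t=3 → B at (17/2,0); v=(1,2)
6. t=3/2 → R at (10,3); v=(-1,2)
7. t=3/2 → T at (17/2,6); v=(-1,-2)
8. t=3 → B at (11/2,0); v=(-1,2)

Final position: (11/2,0)
Wall sequence: TLBTBRTB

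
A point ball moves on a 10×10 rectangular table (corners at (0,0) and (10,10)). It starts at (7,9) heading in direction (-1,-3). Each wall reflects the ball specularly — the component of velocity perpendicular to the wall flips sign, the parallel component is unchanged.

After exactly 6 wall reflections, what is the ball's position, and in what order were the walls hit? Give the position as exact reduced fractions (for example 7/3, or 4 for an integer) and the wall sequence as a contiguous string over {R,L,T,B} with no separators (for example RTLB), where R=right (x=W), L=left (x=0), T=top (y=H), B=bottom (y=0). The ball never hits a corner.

1. t=3 → B at (4,0); v=(-1,3)
2. t=10/3 → T at (2/3,10); v=(-1,-3)
3. t=2/3 → L at (0,8); v=(1,-3)
4. t=8/3 → B at (8/3,0); v=(1,3)
5. t=10/3 → T at (6,10); v=(1,-3)
6. t=10/3 → B at (28/3,0); v=(1,3)

Final position: (28/3,0)
Wall sequence: BTLBTB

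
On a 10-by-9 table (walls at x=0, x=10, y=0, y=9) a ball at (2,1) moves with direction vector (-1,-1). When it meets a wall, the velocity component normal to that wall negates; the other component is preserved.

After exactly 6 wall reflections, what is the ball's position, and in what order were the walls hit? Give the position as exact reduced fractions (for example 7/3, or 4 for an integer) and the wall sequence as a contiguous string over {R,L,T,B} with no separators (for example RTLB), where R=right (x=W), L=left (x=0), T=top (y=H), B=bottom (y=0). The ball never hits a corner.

Final position: (0,3)
Wall sequence: BLTRBL

1. t=1 → B at (1,0); v=(-1,1)
2. t=1 → L at (0,1); v=(1,1)
3. t=8 → T at (8,9); v=(1,-1)
4. t=2 → R at (10,7); v=(-1,-1)
5. t=7 → B at (3,0); v=(-1,1)
6. t=3 → L at (0,3); v=(1,1)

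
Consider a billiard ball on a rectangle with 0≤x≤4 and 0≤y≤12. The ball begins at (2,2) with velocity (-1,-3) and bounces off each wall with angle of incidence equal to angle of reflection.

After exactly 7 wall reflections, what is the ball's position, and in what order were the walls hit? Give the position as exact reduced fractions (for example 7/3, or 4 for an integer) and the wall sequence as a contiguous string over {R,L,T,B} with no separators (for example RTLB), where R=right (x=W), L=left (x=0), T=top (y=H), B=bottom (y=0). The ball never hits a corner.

Final position: (8/3,12)
Wall sequence: BLTRBLT

1. t=2/3 → B at (4/3,0); v=(-1,3)
2. t=4/3 → L at (0,4); v=(1,3)
3. t=8/3 → T at (8/3,12); v=(1,-3)
4. t=4/3 → R at (4,8); v=(-1,-3)
5. t=8/3 → B at (4/3,0); v=(-1,3)
6. t=4/3 → L at (0,4); v=(1,3)
7. t=8/3 → T at (8/3,12); v=(1,-3)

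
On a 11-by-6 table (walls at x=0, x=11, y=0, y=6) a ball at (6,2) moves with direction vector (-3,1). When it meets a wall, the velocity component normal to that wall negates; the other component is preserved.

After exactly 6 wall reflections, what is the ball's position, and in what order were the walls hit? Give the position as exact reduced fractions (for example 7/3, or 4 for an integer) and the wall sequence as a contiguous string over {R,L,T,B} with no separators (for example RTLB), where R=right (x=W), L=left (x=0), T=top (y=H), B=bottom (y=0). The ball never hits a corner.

Final position: (11,3)
Wall sequence: LTRLBR

1. t=2 → L at (0,4); v=(3,1)
2. t=2 → T at (6,6); v=(3,-1)
3. t=5/3 → R at (11,13/3); v=(-3,-1)
4. t=11/3 → L at (0,2/3); v=(3,-1)
5. t=2/3 → B at (2,0); v=(3,1)
6. t=3 → R at (11,3); v=(-3,1)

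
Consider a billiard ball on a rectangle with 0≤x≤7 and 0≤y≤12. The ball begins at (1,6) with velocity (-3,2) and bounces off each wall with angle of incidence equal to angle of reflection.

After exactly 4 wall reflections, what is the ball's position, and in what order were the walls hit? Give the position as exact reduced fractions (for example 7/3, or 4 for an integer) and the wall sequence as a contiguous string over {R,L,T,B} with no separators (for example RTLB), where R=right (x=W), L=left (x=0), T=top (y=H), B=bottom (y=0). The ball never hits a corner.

Final position: (0,8)
Wall sequence: LRTL

1. t=1/3 → L at (0,20/3); v=(3,2)
2. t=7/3 → R at (7,34/3); v=(-3,2)
3. t=1/3 → T at (6,12); v=(-3,-2)
4. t=2 → L at (0,8); v=(3,-2)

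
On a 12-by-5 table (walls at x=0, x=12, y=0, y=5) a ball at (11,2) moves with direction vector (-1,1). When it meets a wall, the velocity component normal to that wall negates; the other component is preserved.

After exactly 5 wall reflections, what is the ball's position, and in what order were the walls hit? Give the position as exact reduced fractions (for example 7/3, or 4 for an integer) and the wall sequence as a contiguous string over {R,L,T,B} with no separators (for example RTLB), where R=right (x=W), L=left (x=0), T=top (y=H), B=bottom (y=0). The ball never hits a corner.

1. t=3 → T at (8,5); v=(-1,-1)
2. t=5 → B at (3,0); v=(-1,1)
3. t=3 → L at (0,3); v=(1,1)
4. t=2 → T at (2,5); v=(1,-1)
5. t=5 → B at (7,0); v=(1,1)

Final position: (7,0)
Wall sequence: TBLTB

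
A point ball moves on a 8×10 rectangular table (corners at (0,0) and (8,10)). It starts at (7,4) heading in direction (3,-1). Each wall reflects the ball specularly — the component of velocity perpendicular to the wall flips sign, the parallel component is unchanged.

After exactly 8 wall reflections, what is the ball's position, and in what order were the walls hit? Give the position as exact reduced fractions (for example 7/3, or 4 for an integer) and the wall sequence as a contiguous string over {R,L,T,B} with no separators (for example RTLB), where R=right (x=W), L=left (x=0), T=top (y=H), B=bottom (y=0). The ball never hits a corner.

Final position: (1,10)
Wall sequence: RLBRLRLT

1. t=1/3 → R at (8,11/3); v=(-3,-1)
2. t=8/3 → L at (0,1); v=(3,-1)
3. t=1 → B at (3,0); v=(3,1)
4. t=5/3 → R at (8,5/3); v=(-3,1)
5. t=8/3 → L at (0,13/3); v=(3,1)
6. t=8/3 → R at (8,7); v=(-3,1)
7. t=8/3 → L at (0,29/3); v=(3,1)
8. t=1/3 → T at (1,10); v=(3,-1)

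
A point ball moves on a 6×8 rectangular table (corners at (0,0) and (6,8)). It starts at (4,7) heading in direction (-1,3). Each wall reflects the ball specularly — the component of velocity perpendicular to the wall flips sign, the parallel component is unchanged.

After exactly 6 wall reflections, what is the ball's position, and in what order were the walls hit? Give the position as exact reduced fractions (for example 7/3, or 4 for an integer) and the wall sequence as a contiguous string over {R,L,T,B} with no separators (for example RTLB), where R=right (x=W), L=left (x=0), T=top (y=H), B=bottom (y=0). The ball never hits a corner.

1. t=1/3 → T at (11/3,8); v=(-1,-3)
2. t=8/3 → B at (1,0); v=(-1,3)
3. t=1 → L at (0,3); v=(1,3)
4. t=5/3 → T at (5/3,8); v=(1,-3)
5. t=8/3 → B at (13/3,0); v=(1,3)
6. t=5/3 → R at (6,5); v=(-1,3)

Final position: (6,5)
Wall sequence: TBLTBR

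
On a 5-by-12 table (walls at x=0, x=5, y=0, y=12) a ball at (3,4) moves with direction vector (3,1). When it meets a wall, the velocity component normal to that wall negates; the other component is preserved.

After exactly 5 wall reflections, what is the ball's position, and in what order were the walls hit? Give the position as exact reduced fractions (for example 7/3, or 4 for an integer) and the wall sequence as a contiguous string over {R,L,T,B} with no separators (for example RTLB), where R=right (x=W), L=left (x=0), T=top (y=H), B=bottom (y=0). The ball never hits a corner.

1. t=2/3 → R at (5,14/3); v=(-3,1)
2. t=5/3 → L at (0,19/3); v=(3,1)
3. t=5/3 → R at (5,8); v=(-3,1)
4. t=5/3 → L at (0,29/3); v=(3,1)
5. t=5/3 → R at (5,34/3); v=(-3,1)

Final position: (5,34/3)
Wall sequence: RLRLR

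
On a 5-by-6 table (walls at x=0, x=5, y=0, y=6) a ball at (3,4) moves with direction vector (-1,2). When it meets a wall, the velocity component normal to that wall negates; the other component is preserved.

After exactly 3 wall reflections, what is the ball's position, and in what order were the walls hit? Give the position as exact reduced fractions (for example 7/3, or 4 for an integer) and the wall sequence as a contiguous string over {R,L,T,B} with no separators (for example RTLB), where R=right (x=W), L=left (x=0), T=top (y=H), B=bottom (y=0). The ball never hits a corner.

1. t=1 → T at (2,6); v=(-1,-2)
2. t=2 → L at (0,2); v=(1,-2)
3. t=1 → B at (1,0); v=(1,2)

Final position: (1,0)
Wall sequence: TLB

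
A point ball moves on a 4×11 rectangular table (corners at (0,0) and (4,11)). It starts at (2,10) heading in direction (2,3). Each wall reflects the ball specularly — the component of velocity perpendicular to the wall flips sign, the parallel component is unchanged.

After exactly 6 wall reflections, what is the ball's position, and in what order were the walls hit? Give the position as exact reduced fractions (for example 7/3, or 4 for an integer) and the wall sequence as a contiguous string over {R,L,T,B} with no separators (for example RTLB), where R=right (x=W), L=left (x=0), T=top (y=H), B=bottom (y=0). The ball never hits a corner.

1. t=1/3 → T at (8/3,11); v=(2,-3)
2. t=2/3 → R at (4,9); v=(-2,-3)
3. t=2 → L at (0,3); v=(2,-3)
4. t=1 → B at (2,0); v=(2,3)
5. t=1 → R at (4,3); v=(-2,3)
6. t=2 → L at (0,9); v=(2,3)

Final position: (0,9)
Wall sequence: TRLBRL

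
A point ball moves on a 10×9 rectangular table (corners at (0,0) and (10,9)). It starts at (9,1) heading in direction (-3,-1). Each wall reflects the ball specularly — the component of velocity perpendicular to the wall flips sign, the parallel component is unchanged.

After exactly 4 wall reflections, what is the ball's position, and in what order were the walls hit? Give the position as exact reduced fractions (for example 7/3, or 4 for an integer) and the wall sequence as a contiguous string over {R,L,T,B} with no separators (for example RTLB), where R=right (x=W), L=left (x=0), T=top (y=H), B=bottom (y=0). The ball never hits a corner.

Final position: (0,26/3)
Wall sequence: BLRL

1. t=1 → B at (6,0); v=(-3,1)
2. t=2 → L at (0,2); v=(3,1)
3. t=10/3 → R at (10,16/3); v=(-3,1)
4. t=10/3 → L at (0,26/3); v=(3,1)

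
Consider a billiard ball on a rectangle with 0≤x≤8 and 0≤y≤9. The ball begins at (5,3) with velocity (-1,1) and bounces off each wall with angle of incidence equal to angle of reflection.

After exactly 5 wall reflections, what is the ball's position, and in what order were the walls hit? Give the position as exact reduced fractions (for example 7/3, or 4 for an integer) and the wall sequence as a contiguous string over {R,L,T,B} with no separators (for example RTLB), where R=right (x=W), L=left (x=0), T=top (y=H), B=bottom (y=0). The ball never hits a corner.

1. t=5 → L at (0,8); v=(1,1)
2. t=1 → T at (1,9); v=(1,-1)
3. t=7 → R at (8,2); v=(-1,-1)
4. t=2 → B at (6,0); v=(-1,1)
5. t=6 → L at (0,6); v=(1,1)

Final position: (0,6)
Wall sequence: LTRBL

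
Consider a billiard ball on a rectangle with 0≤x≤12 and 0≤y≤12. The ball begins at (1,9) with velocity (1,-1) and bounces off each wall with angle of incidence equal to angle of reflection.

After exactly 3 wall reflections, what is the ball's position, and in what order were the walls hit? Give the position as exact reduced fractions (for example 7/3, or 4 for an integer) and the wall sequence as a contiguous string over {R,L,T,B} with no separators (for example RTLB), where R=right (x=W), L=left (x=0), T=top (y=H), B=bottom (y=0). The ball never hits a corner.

Final position: (2,12)
Wall sequence: BRT

1. t=9 → B at (10,0); v=(1,1)
2. t=2 → R at (12,2); v=(-1,1)
3. t=10 → T at (2,12); v=(-1,-1)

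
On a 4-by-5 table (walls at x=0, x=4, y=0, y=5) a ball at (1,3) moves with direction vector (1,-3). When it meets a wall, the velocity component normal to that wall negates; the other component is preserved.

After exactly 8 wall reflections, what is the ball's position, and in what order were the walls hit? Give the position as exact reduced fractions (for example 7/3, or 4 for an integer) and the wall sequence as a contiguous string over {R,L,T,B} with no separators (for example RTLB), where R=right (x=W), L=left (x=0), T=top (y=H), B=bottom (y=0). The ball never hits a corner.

1. t=1 → B at (2,0); v=(1,3)
2. t=5/3 → T at (11/3,5); v=(1,-3)
3. t=1/3 → R at (4,4); v=(-1,-3)
4. t=4/3 → B at (8/3,0); v=(-1,3)
5. t=5/3 → T at (1,5); v=(-1,-3)
6. t=1 → L at (0,2); v=(1,-3)
7. t=2/3 → B at (2/3,0); v=(1,3)
8. t=5/3 → T at (7/3,5); v=(1,-3)

Final position: (7/3,5)
Wall sequence: BTRBTLBT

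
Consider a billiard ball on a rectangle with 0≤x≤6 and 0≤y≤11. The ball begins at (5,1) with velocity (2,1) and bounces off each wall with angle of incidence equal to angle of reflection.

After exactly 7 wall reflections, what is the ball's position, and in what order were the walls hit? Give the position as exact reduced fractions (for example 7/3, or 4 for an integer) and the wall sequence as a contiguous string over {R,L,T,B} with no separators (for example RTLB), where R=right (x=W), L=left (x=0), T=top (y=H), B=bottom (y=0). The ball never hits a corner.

Final position: (0,11/2)
Wall sequence: RLRLTRL

1. t=1/2 → R at (6,3/2); v=(-2,1)
2. t=3 → L at (0,9/2); v=(2,1)
3. t=3 → R at (6,15/2); v=(-2,1)
4. t=3 → L at (0,21/2); v=(2,1)
5. t=1/2 → T at (1,11); v=(2,-1)
6. t=5/2 → R at (6,17/2); v=(-2,-1)
7. t=3 → L at (0,11/2); v=(2,-1)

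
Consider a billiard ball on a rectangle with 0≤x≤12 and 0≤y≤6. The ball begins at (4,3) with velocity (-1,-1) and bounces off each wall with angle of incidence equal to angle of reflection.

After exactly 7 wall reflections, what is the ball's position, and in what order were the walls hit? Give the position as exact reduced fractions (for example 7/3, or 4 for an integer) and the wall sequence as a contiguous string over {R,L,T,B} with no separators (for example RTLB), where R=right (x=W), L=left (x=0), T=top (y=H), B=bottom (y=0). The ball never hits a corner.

1. t=3 → B at (1,0); v=(-1,1)
2. t=1 → L at (0,1); v=(1,1)
3. t=5 → T at (5,6); v=(1,-1)
4. t=6 → B at (11,0); v=(1,1)
5. t=1 → R at (12,1); v=(-1,1)
6. t=5 → T at (7,6); v=(-1,-1)
7. t=6 → B at (1,0); v=(-1,1)

Final position: (1,0)
Wall sequence: BLTBRTB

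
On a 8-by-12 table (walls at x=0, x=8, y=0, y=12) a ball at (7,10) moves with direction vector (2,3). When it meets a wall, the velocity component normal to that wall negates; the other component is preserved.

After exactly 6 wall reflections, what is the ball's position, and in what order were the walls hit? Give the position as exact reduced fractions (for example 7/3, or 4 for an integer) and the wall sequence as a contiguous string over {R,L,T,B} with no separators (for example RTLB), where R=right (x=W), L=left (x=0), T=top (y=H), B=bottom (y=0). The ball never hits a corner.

Final position: (23/3,12)
Wall sequence: RTLBRT

1. t=1/2 → R at (8,23/2); v=(-2,3)
2. t=1/6 → T at (23/3,12); v=(-2,-3)
3. t=23/6 → L at (0,1/2); v=(2,-3)
4. t=1/6 → B at (1/3,0); v=(2,3)
5. t=23/6 → R at (8,23/2); v=(-2,3)
6. t=1/6 → T at (23/3,12); v=(-2,-3)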